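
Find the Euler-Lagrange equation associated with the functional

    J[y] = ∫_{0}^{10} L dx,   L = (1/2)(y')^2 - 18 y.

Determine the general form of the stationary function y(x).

The Lagrangian is L = (1/2)(y')^2 - 18 y.
∂L/∂y = -18.
∂L/∂y' = y'.
The Euler-Lagrange equation d/dx(∂L/∂y') − ∂L/∂y = 0 becomes:
    y'' + 18 = 0
General solution: y(x) = -9 x^2 + A x + B, where A and B are arbitrary constants fixed by the endpoint conditions.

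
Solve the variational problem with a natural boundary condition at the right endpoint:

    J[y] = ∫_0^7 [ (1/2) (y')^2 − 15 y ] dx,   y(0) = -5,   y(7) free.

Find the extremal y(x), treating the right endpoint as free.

The Lagrangian L = (1/2) (y')^2 − 15 y gives
    ∂L/∂y = −15,   ∂L/∂y' = y'.
Euler-Lagrange: d/dx(y') − (−15) = 0, i.e. y'' + 15 = 0, so
    y(x) = −(15/2) x^2 + C1 x + C2.
Fixed left endpoint y(0) = -5 ⇒ C2 = -5.
The right endpoint x = 7 is free, so the natural (transversality) condition is ∂L/∂y' |_{x=7} = 0, i.e. y'(7) = 0.
Compute y'(x) = −15 x + C1, so y'(7) = −105 + C1 = 0 ⇒ C1 = 105.
Therefore the extremal is
    y(x) = −(15/2) x^2 + 105 x − 5.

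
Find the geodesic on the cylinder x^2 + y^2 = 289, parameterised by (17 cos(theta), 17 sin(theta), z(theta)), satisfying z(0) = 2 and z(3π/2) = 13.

Parameterise the cylinder of radius R = 17 as
    r(θ) = (17 cos θ, 17 sin θ, z(θ)).
The arc-length element is
    ds = sqrt(289 + (dz/dθ)^2) dθ,
so the Lagrangian is L = sqrt(289 + z'^2).
L depends on z' only, not on z or θ, so ∂L/∂z = 0 and
    ∂L/∂z' = z' / sqrt(289 + z'^2).
The Euler-Lagrange equation gives
    d/dθ( z' / sqrt(289 + z'^2) ) = 0,
so z' is constant. Integrating once:
    z(θ) = a θ + b,
a helix on the cylinder (a straight line when the cylinder is unrolled). The constants a, b are determined by the endpoint conditions.
With endpoint conditions z(0) = 2 and z(3π/2) = 13: from z(0) = b we get b = 2, and a·3π/2 + 2 = 13 gives a = 22/(3π), so
    z(θ) = (22/(3π)) θ + 2.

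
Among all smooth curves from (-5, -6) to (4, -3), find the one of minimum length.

Arc-length functional: J[y] = ∫ sqrt(1 + (y')^2) dx.
Lagrangian L = sqrt(1 + (y')^2) has no explicit y dependence, so ∂L/∂y = 0 and the Euler-Lagrange equation gives
    d/dx( y' / sqrt(1 + (y')^2) ) = 0  ⇒  y' / sqrt(1 + (y')^2) = const.
Hence y' is constant, so y(x) is affine.
Fitting the endpoints (-5, -6) and (4, -3):
    slope m = ((-3) − (-6)) / (4 − (-5)) = 1/3,
    intercept c = (-6) − m·(-5) = -13/3.
Extremal: y(x) = (1/3) x - 13/3.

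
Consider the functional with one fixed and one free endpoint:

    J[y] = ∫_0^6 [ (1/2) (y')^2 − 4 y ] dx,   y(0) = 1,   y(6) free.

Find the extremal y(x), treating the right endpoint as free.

The Lagrangian L = (1/2) (y')^2 − 4 y gives
    ∂L/∂y = −4,   ∂L/∂y' = y'.
Euler-Lagrange: d/dx(y') − (−4) = 0, i.e. y'' + 4 = 0, so
    y(x) = −(4/2) x^2 + C1 x + C2.
Fixed left endpoint y(0) = 1 ⇒ C2 = 1.
The right endpoint x = 6 is free, so the natural (transversality) condition is ∂L/∂y' |_{x=6} = 0, i.e. y'(6) = 0.
Compute y'(x) = −4 x + C1, so y'(6) = −24 + C1 = 0 ⇒ C1 = 24.
Therefore the extremal is
    y(x) = −2 x^2 + 24 x + 1.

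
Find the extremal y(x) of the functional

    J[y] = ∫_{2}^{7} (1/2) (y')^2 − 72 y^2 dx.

The Lagrangian is L = (1/2) (y')^2 − 72 y^2.
Compute ∂L/∂y = -144y, ∂L/∂y' = y'.
The Euler-Lagrange equation d/dx(∂L/∂y') − ∂L/∂y = 0 reduces to
    y'' + 144 y = 0.
Its general solution is
    y(x) = A sin(12x) + B cos(12x),
with A, B fixed by the endpoint conditions.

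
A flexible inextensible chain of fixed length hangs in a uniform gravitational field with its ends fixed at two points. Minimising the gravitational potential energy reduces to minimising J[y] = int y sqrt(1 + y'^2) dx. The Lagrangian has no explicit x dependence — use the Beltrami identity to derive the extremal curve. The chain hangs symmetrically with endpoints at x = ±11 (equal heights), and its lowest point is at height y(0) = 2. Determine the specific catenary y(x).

The Lagrangian L(y, y') = y sqrt(1 + y'^2) has no explicit x dependence, so the Beltrami identity applies:
    L − y' ∂L/∂y' = C.
Compute ∂L/∂y' = y · y' / sqrt(1 + y'^2). Then
    L − y' ∂L/∂y'
    = y sqrt(1 + y'^2) − y · y'^2 / sqrt(1 + y'^2)
    = y (1 + y'^2 − y'^2) / sqrt(1 + y'^2)
    = y / sqrt(1 + y'^2) = C.
Squaring gives y^2 = C^2 (1 + y'^2), i.e.
    y'^2 = y^2 / C^2 − 1.
Separating variables,
    dy / sqrt(y^2 − C^2) = dx / C,
and integrating gives arccosh(y / C) = (x − a)/C, so
    y(x) = C cosh((x − a)/C),
the catenary. The constants C and a are fixed by the two endpoint conditions (and, for the hanging-chain problem, the length constraint selects C).
Now fit the given data. The endpoints x = ±11 are symmetric at equal height, so the catenary is even about its minimum: a = 0 and y(x) = C cosh(x/C). The lowest point is y(0) = C cosh(0) = C, and we are told y(0) = 2, so C = 2. Therefore
    y(x) = 2 cosh(x/2),
and at the endpoints
    y(±11) = 2 cosh(11/2).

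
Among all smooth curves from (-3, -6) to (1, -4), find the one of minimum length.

Arc-length functional: J[y] = ∫ sqrt(1 + (y')^2) dx.
Lagrangian L = sqrt(1 + (y')^2) has no explicit y dependence, so ∂L/∂y = 0 and the Euler-Lagrange equation gives
    d/dx( y' / sqrt(1 + (y')^2) ) = 0  ⇒  y' / sqrt(1 + (y')^2) = const.
Hence y' is constant, so y(x) is affine.
Fitting the endpoints (-3, -6) and (1, -4):
    slope m = ((-4) − (-6)) / (1 − (-3)) = 1/2,
    intercept c = (-6) − m·(-3) = -9/2.
Extremal: y(x) = (1/2) x - 9/2.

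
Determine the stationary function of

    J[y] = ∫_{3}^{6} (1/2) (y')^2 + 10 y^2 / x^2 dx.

The Lagrangian is L = (1/2) (y')^2 + 10 y^2 / x^2.
Compute ∂L/∂y = 20y/x^2, ∂L/∂y' = y'.
The Euler-Lagrange equation d/dx(∂L/∂y') − ∂L/∂y = 0 reduces to
    y'' − 20/x^2 · y = 0  (x > 0).
Its general solution is
    y(x) = A x^5 + B x^(-4),
with A, B fixed by the endpoint conditions.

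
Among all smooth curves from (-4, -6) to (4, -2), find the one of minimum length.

Arc-length functional: J[y] = ∫ sqrt(1 + (y')^2) dx.
Lagrangian L = sqrt(1 + (y')^2) has no explicit y dependence, so ∂L/∂y = 0 and the Euler-Lagrange equation gives
    d/dx( y' / sqrt(1 + (y')^2) ) = 0  ⇒  y' / sqrt(1 + (y')^2) = const.
Hence y' is constant, so y(x) is affine.
Fitting the endpoints (-4, -6) and (4, -2):
    slope m = ((-2) − (-6)) / (4 − (-4)) = 1/2,
    intercept c = (-6) − m·(-4) = -4.
Extremal: y(x) = (1/2) x - 4.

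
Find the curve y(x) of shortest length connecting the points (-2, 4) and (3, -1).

Arc-length functional: J[y] = ∫ sqrt(1 + (y')^2) dx.
Lagrangian L = sqrt(1 + (y')^2) has no explicit y dependence, so ∂L/∂y = 0 and the Euler-Lagrange equation gives
    d/dx( y' / sqrt(1 + (y')^2) ) = 0  ⇒  y' / sqrt(1 + (y')^2) = const.
Hence y' is constant, so y(x) is affine.
Fitting the endpoints (-2, 4) and (3, -1):
    slope m = ((-1) − 4) / (3 − (-2)) = -1,
    intercept c = 4 − m·(-2) = 2.
Extremal: y(x) = -x + 2.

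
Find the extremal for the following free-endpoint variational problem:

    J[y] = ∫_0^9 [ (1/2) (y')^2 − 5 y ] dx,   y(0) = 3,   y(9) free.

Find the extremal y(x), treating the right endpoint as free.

The Lagrangian L = (1/2) (y')^2 − 5 y gives
    ∂L/∂y = −5,   ∂L/∂y' = y'.
Euler-Lagrange: d/dx(y') − (−5) = 0, i.e. y'' + 5 = 0, so
    y(x) = −(5/2) x^2 + C1 x + C2.
Fixed left endpoint y(0) = 3 ⇒ C2 = 3.
The right endpoint x = 9 is free, so the natural (transversality) condition is ∂L/∂y' |_{x=9} = 0, i.e. y'(9) = 0.
Compute y'(x) = −5 x + C1, so y'(9) = −45 + C1 = 0 ⇒ C1 = 45.
Therefore the extremal is
    y(x) = −(5/2) x^2 + 45 x + 3.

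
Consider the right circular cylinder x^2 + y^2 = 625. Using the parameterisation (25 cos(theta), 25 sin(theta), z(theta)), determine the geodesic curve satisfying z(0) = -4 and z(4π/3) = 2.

Parameterise the cylinder of radius R = 25 as
    r(θ) = (25 cos θ, 25 sin θ, z(θ)).
The arc-length element is
    ds = sqrt(625 + (dz/dθ)^2) dθ,
so the Lagrangian is L = sqrt(625 + z'^2).
L depends on z' only, not on z or θ, so ∂L/∂z = 0 and
    ∂L/∂z' = z' / sqrt(625 + z'^2).
The Euler-Lagrange equation gives
    d/dθ( z' / sqrt(625 + z'^2) ) = 0,
so z' is constant. Integrating once:
    z(θ) = a θ + b,
a helix on the cylinder (a straight line when the cylinder is unrolled). The constants a, b are determined by the endpoint conditions.
With endpoint conditions z(0) = -4 and z(4π/3) = 2: from z(0) = b we get b = -4, and a·4π/3 + -4 = 2 gives a = 9/(2π), so
    z(θ) = (9/(2π)) θ − 4.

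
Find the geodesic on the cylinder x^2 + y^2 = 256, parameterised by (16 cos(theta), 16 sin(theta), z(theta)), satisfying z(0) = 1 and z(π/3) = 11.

Parameterise the cylinder of radius R = 16 as
    r(θ) = (16 cos θ, 16 sin θ, z(θ)).
The arc-length element is
    ds = sqrt(256 + (dz/dθ)^2) dθ,
so the Lagrangian is L = sqrt(256 + z'^2).
L depends on z' only, not on z or θ, so ∂L/∂z = 0 and
    ∂L/∂z' = z' / sqrt(256 + z'^2).
The Euler-Lagrange equation gives
    d/dθ( z' / sqrt(256 + z'^2) ) = 0,
so z' is constant. Integrating once:
    z(θ) = a θ + b,
a helix on the cylinder (a straight line when the cylinder is unrolled). The constants a, b are determined by the endpoint conditions.
With endpoint conditions z(0) = 1 and z(π/3) = 11: from z(0) = b we get b = 1, and a·π/3 + 1 = 11 gives a = 30/π, so
    z(θ) = (30/π) θ + 1.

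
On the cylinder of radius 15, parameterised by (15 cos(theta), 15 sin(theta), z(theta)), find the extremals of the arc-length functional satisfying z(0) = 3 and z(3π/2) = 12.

Parameterise the cylinder of radius R = 15 as
    r(θ) = (15 cos θ, 15 sin θ, z(θ)).
The arc-length element is
    ds = sqrt(225 + (dz/dθ)^2) dθ,
so the Lagrangian is L = sqrt(225 + z'^2).
L depends on z' only, not on z or θ, so ∂L/∂z = 0 and
    ∂L/∂z' = z' / sqrt(225 + z'^2).
The Euler-Lagrange equation gives
    d/dθ( z' / sqrt(225 + z'^2) ) = 0,
so z' is constant. Integrating once:
    z(θ) = a θ + b,
a helix on the cylinder (a straight line when the cylinder is unrolled). The constants a, b are determined by the endpoint conditions.
With endpoint conditions z(0) = 3 and z(3π/2) = 12: from z(0) = b we get b = 3, and a·3π/2 + 3 = 12 gives a = 6/π, so
    z(θ) = (6/π) θ + 3.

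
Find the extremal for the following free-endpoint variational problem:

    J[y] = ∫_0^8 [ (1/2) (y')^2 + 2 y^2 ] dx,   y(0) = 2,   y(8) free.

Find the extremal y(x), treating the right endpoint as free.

The Lagrangian L = (1/2) (y')^2 + 2 y^2 gives
    ∂L/∂y = 4 y,   ∂L/∂y' = y'.
Euler-Lagrange: y'' − 4 y = 0.
With k = 2, the general solution is
    y(x) = A cosh(2 x) + B sinh(2 x).
Fixed left endpoint y(0) = 2 ⇒ A = 2.
The right endpoint x = 8 is free, so the natural (transversality) condition is ∂L/∂y' |_{x=8} = 0, i.e. y'(8) = 0.
Compute y'(x) = A k sinh(k x) + B k cosh(k x), so
    y'(8) = A k sinh(k·8) + B k cosh(k·8) = 0
    ⇒ B = −A tanh(k·8) = − 2 tanh(2·8).
Therefore the extremal is
    y(x) = 2 cosh(2 x) − 2 tanh(2·8) sinh(2 x).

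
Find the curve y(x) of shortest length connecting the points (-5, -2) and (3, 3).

Arc-length functional: J[y] = ∫ sqrt(1 + (y')^2) dx.
Lagrangian L = sqrt(1 + (y')^2) has no explicit y dependence, so ∂L/∂y = 0 and the Euler-Lagrange equation gives
    d/dx( y' / sqrt(1 + (y')^2) ) = 0  ⇒  y' / sqrt(1 + (y')^2) = const.
Hence y' is constant, so y(x) is affine.
Fitting the endpoints (-5, -2) and (3, 3):
    slope m = (3 − (-2)) / (3 − (-5)) = 5/8,
    intercept c = (-2) − m·(-5) = 9/8.
Extremal: y(x) = (5/8) x + 9/8.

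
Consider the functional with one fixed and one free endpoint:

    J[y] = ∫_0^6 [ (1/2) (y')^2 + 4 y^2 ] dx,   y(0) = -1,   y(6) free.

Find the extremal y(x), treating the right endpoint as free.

The Lagrangian L = (1/2) (y')^2 + 4 y^2 gives
    ∂L/∂y = 8 y,   ∂L/∂y' = y'.
Euler-Lagrange: y'' − 8 y = 0.
With k = sqrt(8), the general solution is
    y(x) = A cosh(sqrt(8) x) + B sinh(sqrt(8) x).
Fixed left endpoint y(0) = -1 ⇒ A = -1.
The right endpoint x = 6 is free, so the natural (transversality) condition is ∂L/∂y' |_{x=6} = 0, i.e. y'(6) = 0.
Compute y'(x) = A k sinh(k x) + B k cosh(k x), so
    y'(6) = A k sinh(k·6) + B k cosh(k·6) = 0
    ⇒ B = −A tanh(k·6) = tanh(sqrt(8)·6).
Therefore the extremal is
    y(x) = −cosh(sqrt(8) x) + tanh(sqrt(8)·6) sinh(sqrt(8) x).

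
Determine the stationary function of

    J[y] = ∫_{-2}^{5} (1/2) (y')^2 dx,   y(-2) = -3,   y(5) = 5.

The Lagrangian is L = (1/2) (y')^2.
Compute ∂L/∂y = 0, ∂L/∂y' = y'.
The Euler-Lagrange equation d/dx(∂L/∂y') − ∂L/∂y = 0 reduces to
    y'' = 0.
Its general solution is
    y(x) = A x + B,
with A, B fixed by the endpoint conditions.
Applying the endpoint conditions y(-2) = -3 and y(5) = 5: solve A·-2 + B = -3 and A·5 + B = 5. Subtracting gives A(5 − -2) = 5 − -3, so A = 8/7, and B = -3 − A·-2 = -5/7. Therefore
    y(x) = (8/7) x - 5/7.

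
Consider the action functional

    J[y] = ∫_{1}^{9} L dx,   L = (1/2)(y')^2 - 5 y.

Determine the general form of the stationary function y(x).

The Lagrangian is L = (1/2)(y')^2 - 5 y.
∂L/∂y = -5.
∂L/∂y' = y'.
The Euler-Lagrange equation d/dx(∂L/∂y') − ∂L/∂y = 0 becomes:
    y'' + 5 = 0
General solution: y(x) = -(5/2) x^2 + A x + B, where A and B are arbitrary constants fixed by the endpoint conditions.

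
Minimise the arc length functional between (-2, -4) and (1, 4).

Arc-length functional: J[y] = ∫ sqrt(1 + (y')^2) dx.
Lagrangian L = sqrt(1 + (y')^2) has no explicit y dependence, so ∂L/∂y = 0 and the Euler-Lagrange equation gives
    d/dx( y' / sqrt(1 + (y')^2) ) = 0  ⇒  y' / sqrt(1 + (y')^2) = const.
Hence y' is constant, so y(x) is affine.
Fitting the endpoints (-2, -4) and (1, 4):
    slope m = (4 − (-4)) / (1 − (-2)) = 8/3,
    intercept c = (-4) − m·(-2) = 4/3.
Extremal: y(x) = (8/3) x + 4/3.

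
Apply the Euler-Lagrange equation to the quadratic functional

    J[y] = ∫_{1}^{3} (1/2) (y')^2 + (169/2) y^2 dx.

The Lagrangian is L = (1/2) (y')^2 + (169/2) y^2.
Compute ∂L/∂y = 169y, ∂L/∂y' = y'.
The Euler-Lagrange equation d/dx(∂L/∂y') − ∂L/∂y = 0 reduces to
    y'' − 169 y = 0.
Its general solution is
    y(x) = A e^(13x) + B e^(−13x),
with A, B fixed by the endpoint conditions.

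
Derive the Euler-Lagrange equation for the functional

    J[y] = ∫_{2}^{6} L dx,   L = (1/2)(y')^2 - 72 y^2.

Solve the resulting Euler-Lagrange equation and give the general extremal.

The Lagrangian is L = (1/2)(y')^2 - 72 y^2.
∂L/∂y = -144y.
∂L/∂y' = y'.
The Euler-Lagrange equation d/dx(∂L/∂y') − ∂L/∂y = 0 becomes:
    y'' + 144 y = 0
General solution: y(x) = A sin(12x) + B cos(12x), where A and B are arbitrary constants fixed by the endpoint conditions.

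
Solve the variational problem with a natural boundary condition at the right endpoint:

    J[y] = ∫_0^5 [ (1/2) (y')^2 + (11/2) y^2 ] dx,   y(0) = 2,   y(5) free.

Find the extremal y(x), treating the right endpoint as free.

The Lagrangian L = (1/2) (y')^2 + (11/2) y^2 gives
    ∂L/∂y = 11 y,   ∂L/∂y' = y'.
Euler-Lagrange: y'' − 11 y = 0.
With k = sqrt(11), the general solution is
    y(x) = A cosh(sqrt(11) x) + B sinh(sqrt(11) x).
Fixed left endpoint y(0) = 2 ⇒ A = 2.
The right endpoint x = 5 is free, so the natural (transversality) condition is ∂L/∂y' |_{x=5} = 0, i.e. y'(5) = 0.
Compute y'(x) = A k sinh(k x) + B k cosh(k x), so
    y'(5) = A k sinh(k·5) + B k cosh(k·5) = 0
    ⇒ B = −A tanh(k·5) = − 2 tanh(sqrt(11)·5).
Therefore the extremal is
    y(x) = 2 cosh(sqrt(11) x) − 2 tanh(sqrt(11)·5) sinh(sqrt(11) x).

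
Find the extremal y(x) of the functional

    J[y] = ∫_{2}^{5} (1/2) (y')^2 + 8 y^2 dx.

The Lagrangian is L = (1/2) (y')^2 + 8 y^2.
Compute ∂L/∂y = 16y, ∂L/∂y' = y'.
The Euler-Lagrange equation d/dx(∂L/∂y') − ∂L/∂y = 0 reduces to
    y'' − 16 y = 0.
Its general solution is
    y(x) = A e^(4x) + B e^(−4x),
with A, B fixed by the endpoint conditions.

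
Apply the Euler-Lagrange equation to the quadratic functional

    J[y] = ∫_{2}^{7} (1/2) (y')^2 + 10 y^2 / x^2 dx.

The Lagrangian is L = (1/2) (y')^2 + 10 y^2 / x^2.
Compute ∂L/∂y = 20y/x^2, ∂L/∂y' = y'.
The Euler-Lagrange equation d/dx(∂L/∂y') − ∂L/∂y = 0 reduces to
    y'' − 20/x^2 · y = 0  (x > 0).
Its general solution is
    y(x) = A x^5 + B x^(-4),
with A, B fixed by the endpoint conditions.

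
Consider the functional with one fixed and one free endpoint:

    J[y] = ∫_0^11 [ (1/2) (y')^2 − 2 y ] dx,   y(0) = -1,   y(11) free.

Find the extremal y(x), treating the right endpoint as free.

The Lagrangian L = (1/2) (y')^2 − 2 y gives
    ∂L/∂y = −2,   ∂L/∂y' = y'.
Euler-Lagrange: d/dx(y') − (−2) = 0, i.e. y'' + 2 = 0, so
    y(x) = −(2/2) x^2 + C1 x + C2.
Fixed left endpoint y(0) = -1 ⇒ C2 = -1.
The right endpoint x = 11 is free, so the natural (transversality) condition is ∂L/∂y' |_{x=11} = 0, i.e. y'(11) = 0.
Compute y'(x) = −2 x + C1, so y'(11) = −22 + C1 = 0 ⇒ C1 = 22.
Therefore the extremal is
    y(x) = −x^2 + 22 x − 1.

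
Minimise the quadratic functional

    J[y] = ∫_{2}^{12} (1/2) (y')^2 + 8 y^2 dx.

The Lagrangian is L = (1/2) (y')^2 + 8 y^2.
Compute ∂L/∂y = 16y, ∂L/∂y' = y'.
The Euler-Lagrange equation d/dx(∂L/∂y') − ∂L/∂y = 0 reduces to
    y'' − 16 y = 0.
Its general solution is
    y(x) = A e^(4x) + B e^(−4x),
with A, B fixed by the endpoint conditions.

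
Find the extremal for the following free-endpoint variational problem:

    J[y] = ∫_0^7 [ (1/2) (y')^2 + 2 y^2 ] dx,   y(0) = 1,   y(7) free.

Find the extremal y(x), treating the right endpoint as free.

The Lagrangian L = (1/2) (y')^2 + 2 y^2 gives
    ∂L/∂y = 4 y,   ∂L/∂y' = y'.
Euler-Lagrange: y'' − 4 y = 0.
With k = 2, the general solution is
    y(x) = A cosh(2 x) + B sinh(2 x).
Fixed left endpoint y(0) = 1 ⇒ A = 1.
The right endpoint x = 7 is free, so the natural (transversality) condition is ∂L/∂y' |_{x=7} = 0, i.e. y'(7) = 0.
Compute y'(x) = A k sinh(k x) + B k cosh(k x), so
    y'(7) = A k sinh(k·7) + B k cosh(k·7) = 0
    ⇒ B = −A tanh(k·7) = − tanh(2·7).
Therefore the extremal is
    y(x) = cosh(2 x) − tanh(2·7) sinh(2 x).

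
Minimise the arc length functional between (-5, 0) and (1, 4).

Arc-length functional: J[y] = ∫ sqrt(1 + (y')^2) dx.
Lagrangian L = sqrt(1 + (y')^2) has no explicit y dependence, so ∂L/∂y = 0 and the Euler-Lagrange equation gives
    d/dx( y' / sqrt(1 + (y')^2) ) = 0  ⇒  y' / sqrt(1 + (y')^2) = const.
Hence y' is constant, so y(x) is affine.
Fitting the endpoints (-5, 0) and (1, 4):
    slope m = (4 − 0) / (1 − (-5)) = 2/3,
    intercept c = 0 − m·(-5) = 10/3.
Extremal: y(x) = (2/3) x + 10/3.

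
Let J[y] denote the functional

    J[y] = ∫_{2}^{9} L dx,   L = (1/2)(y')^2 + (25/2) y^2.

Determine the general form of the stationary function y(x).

The Lagrangian is L = (1/2)(y')^2 + (25/2) y^2.
∂L/∂y = 25y.
∂L/∂y' = y'.
The Euler-Lagrange equation d/dx(∂L/∂y') − ∂L/∂y = 0 becomes:
    y'' - 25 y = 0
General solution: y(x) = A e^(5x) + B e^(-5x), where A and B are arbitrary constants fixed by the endpoint conditions.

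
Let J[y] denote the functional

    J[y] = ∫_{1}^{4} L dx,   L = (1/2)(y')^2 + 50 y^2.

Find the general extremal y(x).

The Lagrangian is L = (1/2)(y')^2 + 50 y^2.
∂L/∂y = 100y.
∂L/∂y' = y'.
The Euler-Lagrange equation d/dx(∂L/∂y') − ∂L/∂y = 0 becomes:
    y'' - 100 y = 0
General solution: y(x) = A e^(10x) + B e^(-10x), where A and B are arbitrary constants fixed by the endpoint conditions.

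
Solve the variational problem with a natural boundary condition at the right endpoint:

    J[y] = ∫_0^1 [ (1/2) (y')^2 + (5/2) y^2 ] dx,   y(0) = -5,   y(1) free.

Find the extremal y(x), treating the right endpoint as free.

The Lagrangian L = (1/2) (y')^2 + (5/2) y^2 gives
    ∂L/∂y = 5 y,   ∂L/∂y' = y'.
Euler-Lagrange: y'' − 5 y = 0.
With k = sqrt(5), the general solution is
    y(x) = A cosh(sqrt(5) x) + B sinh(sqrt(5) x).
Fixed left endpoint y(0) = -5 ⇒ A = -5.
The right endpoint x = 1 is free, so the natural (transversality) condition is ∂L/∂y' |_{x=1} = 0, i.e. y'(1) = 0.
Compute y'(x) = A k sinh(k x) + B k cosh(k x), so
    y'(1) = A k sinh(k·1) + B k cosh(k·1) = 0
    ⇒ B = −A tanh(k·1) = 5 tanh(sqrt(5)·1).
Therefore the extremal is
    y(x) = −5 cosh(sqrt(5) x) + 5 tanh(sqrt(5)·1) sinh(sqrt(5) x).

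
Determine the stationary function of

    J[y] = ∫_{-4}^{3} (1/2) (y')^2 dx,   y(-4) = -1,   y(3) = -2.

The Lagrangian is L = (1/2) (y')^2.
Compute ∂L/∂y = 0, ∂L/∂y' = y'.
The Euler-Lagrange equation d/dx(∂L/∂y') − ∂L/∂y = 0 reduces to
    y'' = 0.
Its general solution is
    y(x) = A x + B,
with A, B fixed by the endpoint conditions.
Applying the endpoint conditions y(-4) = -1 and y(3) = -2: solve A·-4 + B = -1 and A·3 + B = -2. Subtracting gives A(3 − -4) = -2 − -1, so A = -1/7, and B = -1 − A·-4 = -11/7. Therefore
    y(x) = (-1/7) x - 11/7.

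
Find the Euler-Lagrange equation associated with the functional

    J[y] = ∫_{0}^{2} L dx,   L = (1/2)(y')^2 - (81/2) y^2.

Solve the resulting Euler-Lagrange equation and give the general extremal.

The Lagrangian is L = (1/2)(y')^2 - (81/2) y^2.
∂L/∂y = -81y.
∂L/∂y' = y'.
The Euler-Lagrange equation d/dx(∂L/∂y') − ∂L/∂y = 0 becomes:
    y'' + 81 y = 0
General solution: y(x) = A sin(9x) + B cos(9x), where A and B are arbitrary constants fixed by the endpoint conditions.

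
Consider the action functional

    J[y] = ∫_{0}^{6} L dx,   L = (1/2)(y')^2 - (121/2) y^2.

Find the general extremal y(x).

The Lagrangian is L = (1/2)(y')^2 - (121/2) y^2.
∂L/∂y = -121y.
∂L/∂y' = y'.
The Euler-Lagrange equation d/dx(∂L/∂y') − ∂L/∂y = 0 becomes:
    y'' + 121 y = 0
General solution: y(x) = A sin(11x) + B cos(11x), where A and B are arbitrary constants fixed by the endpoint conditions.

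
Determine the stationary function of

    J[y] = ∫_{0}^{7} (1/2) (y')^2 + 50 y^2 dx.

The Lagrangian is L = (1/2) (y')^2 + 50 y^2.
Compute ∂L/∂y = 100y, ∂L/∂y' = y'.
The Euler-Lagrange equation d/dx(∂L/∂y') − ∂L/∂y = 0 reduces to
    y'' − 100 y = 0.
Its general solution is
    y(x) = A e^(10x) + B e^(−10x),
with A, B fixed by the endpoint conditions.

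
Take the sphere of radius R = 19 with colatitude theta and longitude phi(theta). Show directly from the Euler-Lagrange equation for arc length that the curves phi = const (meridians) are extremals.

On the sphere of radius R = 19 with spherical coordinates (θ, φ), the induced metric is
    ds^2 = 361(dθ^2 + sin^2(θ) dφ^2).
Using θ as the parameter, the arc-length functional becomes
    J[φ] = ∫ 19 sqrt(1 + sin^2(θ) (dφ/dθ)^2) dθ.
So L = 19 sqrt(1 + sin^2(θ) φ'^2). Compute
    ∂L/∂φ = 0  (L has no explicit φ dependence),
    ∂L/∂φ' = 19 sin^2(θ) φ' / sqrt(1 + sin^2(θ) φ'^2).
For the candidate φ(θ) = c (constant), φ' = 0, so ∂L/∂φ' evaluated along the candidate vanishes, and ∂L/∂φ is identically zero. Hence
    d/dθ(∂L/∂φ') − ∂L/∂φ = 0
is satisfied. Therefore meridians φ = const are extremals of arc length — they are geodesics on the sphere.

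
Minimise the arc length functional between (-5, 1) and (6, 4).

Arc-length functional: J[y] = ∫ sqrt(1 + (y')^2) dx.
Lagrangian L = sqrt(1 + (y')^2) has no explicit y dependence, so ∂L/∂y = 0 and the Euler-Lagrange equation gives
    d/dx( y' / sqrt(1 + (y')^2) ) = 0  ⇒  y' / sqrt(1 + (y')^2) = const.
Hence y' is constant, so y(x) is affine.
Fitting the endpoints (-5, 1) and (6, 4):
    slope m = (4 − 1) / (6 − (-5)) = 3/11,
    intercept c = 1 − m·(-5) = 26/11.
Extremal: y(x) = (3/11) x + 26/11.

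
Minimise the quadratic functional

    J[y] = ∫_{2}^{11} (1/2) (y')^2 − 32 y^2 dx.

The Lagrangian is L = (1/2) (y')^2 − 32 y^2.
Compute ∂L/∂y = -64y, ∂L/∂y' = y'.
The Euler-Lagrange equation d/dx(∂L/∂y') − ∂L/∂y = 0 reduces to
    y'' + 64 y = 0.
Its general solution is
    y(x) = A sin(8x) + B cos(8x),
with A, B fixed by the endpoint conditions.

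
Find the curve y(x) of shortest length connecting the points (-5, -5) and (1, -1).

Arc-length functional: J[y] = ∫ sqrt(1 + (y')^2) dx.
Lagrangian L = sqrt(1 + (y')^2) has no explicit y dependence, so ∂L/∂y = 0 and the Euler-Lagrange equation gives
    d/dx( y' / sqrt(1 + (y')^2) ) = 0  ⇒  y' / sqrt(1 + (y')^2) = const.
Hence y' is constant, so y(x) is affine.
Fitting the endpoints (-5, -5) and (1, -1):
    slope m = ((-1) − (-5)) / (1 − (-5)) = 2/3,
    intercept c = (-5) − m·(-5) = -5/3.
Extremal: y(x) = (2/3) x - 5/3.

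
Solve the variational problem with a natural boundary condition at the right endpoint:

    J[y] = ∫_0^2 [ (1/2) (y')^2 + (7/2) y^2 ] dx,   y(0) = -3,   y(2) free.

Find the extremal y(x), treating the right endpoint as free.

The Lagrangian L = (1/2) (y')^2 + (7/2) y^2 gives
    ∂L/∂y = 7 y,   ∂L/∂y' = y'.
Euler-Lagrange: y'' − 7 y = 0.
With k = sqrt(7), the general solution is
    y(x) = A cosh(sqrt(7) x) + B sinh(sqrt(7) x).
Fixed left endpoint y(0) = -3 ⇒ A = -3.
The right endpoint x = 2 is free, so the natural (transversality) condition is ∂L/∂y' |_{x=2} = 0, i.e. y'(2) = 0.
Compute y'(x) = A k sinh(k x) + B k cosh(k x), so
    y'(2) = A k sinh(k·2) + B k cosh(k·2) = 0
    ⇒ B = −A tanh(k·2) = 3 tanh(sqrt(7)·2).
Therefore the extremal is
    y(x) = −3 cosh(sqrt(7) x) + 3 tanh(sqrt(7)·2) sinh(sqrt(7) x).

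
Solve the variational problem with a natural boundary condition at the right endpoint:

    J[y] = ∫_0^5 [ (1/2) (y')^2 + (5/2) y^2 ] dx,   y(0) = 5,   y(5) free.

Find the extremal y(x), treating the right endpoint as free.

The Lagrangian L = (1/2) (y')^2 + (5/2) y^2 gives
    ∂L/∂y = 5 y,   ∂L/∂y' = y'.
Euler-Lagrange: y'' − 5 y = 0.
With k = sqrt(5), the general solution is
    y(x) = A cosh(sqrt(5) x) + B sinh(sqrt(5) x).
Fixed left endpoint y(0) = 5 ⇒ A = 5.
The right endpoint x = 5 is free, so the natural (transversality) condition is ∂L/∂y' |_{x=5} = 0, i.e. y'(5) = 0.
Compute y'(x) = A k sinh(k x) + B k cosh(k x), so
    y'(5) = A k sinh(k·5) + B k cosh(k·5) = 0
    ⇒ B = −A tanh(k·5) = − 5 tanh(sqrt(5)·5).
Therefore the extremal is
    y(x) = 5 cosh(sqrt(5) x) − 5 tanh(sqrt(5)·5) sinh(sqrt(5) x).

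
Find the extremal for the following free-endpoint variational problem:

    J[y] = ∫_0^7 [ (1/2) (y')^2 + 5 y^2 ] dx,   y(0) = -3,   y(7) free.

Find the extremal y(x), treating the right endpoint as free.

The Lagrangian L = (1/2) (y')^2 + 5 y^2 gives
    ∂L/∂y = 10 y,   ∂L/∂y' = y'.
Euler-Lagrange: y'' − 10 y = 0.
With k = sqrt(10), the general solution is
    y(x) = A cosh(sqrt(10) x) + B sinh(sqrt(10) x).
Fixed left endpoint y(0) = -3 ⇒ A = -3.
The right endpoint x = 7 is free, so the natural (transversality) condition is ∂L/∂y' |_{x=7} = 0, i.e. y'(7) = 0.
Compute y'(x) = A k sinh(k x) + B k cosh(k x), so
    y'(7) = A k sinh(k·7) + B k cosh(k·7) = 0
    ⇒ B = −A tanh(k·7) = 3 tanh(sqrt(10)·7).
Therefore the extremal is
    y(x) = −3 cosh(sqrt(10) x) + 3 tanh(sqrt(10)·7) sinh(sqrt(10) x).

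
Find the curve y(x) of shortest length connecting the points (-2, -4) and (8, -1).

Arc-length functional: J[y] = ∫ sqrt(1 + (y')^2) dx.
Lagrangian L = sqrt(1 + (y')^2) has no explicit y dependence, so ∂L/∂y = 0 and the Euler-Lagrange equation gives
    d/dx( y' / sqrt(1 + (y')^2) ) = 0  ⇒  y' / sqrt(1 + (y')^2) = const.
Hence y' is constant, so y(x) is affine.
Fitting the endpoints (-2, -4) and (8, -1):
    slope m = ((-1) − (-4)) / (8 − (-2)) = 3/10,
    intercept c = (-4) − m·(-2) = -17/5.
Extremal: y(x) = (3/10) x - 17/5.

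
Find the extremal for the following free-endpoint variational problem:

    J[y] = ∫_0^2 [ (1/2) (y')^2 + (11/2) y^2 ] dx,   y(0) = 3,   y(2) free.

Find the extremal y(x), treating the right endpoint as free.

The Lagrangian L = (1/2) (y')^2 + (11/2) y^2 gives
    ∂L/∂y = 11 y,   ∂L/∂y' = y'.
Euler-Lagrange: y'' − 11 y = 0.
With k = sqrt(11), the general solution is
    y(x) = A cosh(sqrt(11) x) + B sinh(sqrt(11) x).
Fixed left endpoint y(0) = 3 ⇒ A = 3.
The right endpoint x = 2 is free, so the natural (transversality) condition is ∂L/∂y' |_{x=2} = 0, i.e. y'(2) = 0.
Compute y'(x) = A k sinh(k x) + B k cosh(k x), so
    y'(2) = A k sinh(k·2) + B k cosh(k·2) = 0
    ⇒ B = −A tanh(k·2) = − 3 tanh(sqrt(11)·2).
Therefore the extremal is
    y(x) = 3 cosh(sqrt(11) x) − 3 tanh(sqrt(11)·2) sinh(sqrt(11) x).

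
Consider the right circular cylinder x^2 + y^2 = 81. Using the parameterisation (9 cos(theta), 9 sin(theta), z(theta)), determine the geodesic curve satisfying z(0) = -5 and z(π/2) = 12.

Parameterise the cylinder of radius R = 9 as
    r(θ) = (9 cos θ, 9 sin θ, z(θ)).
The arc-length element is
    ds = sqrt(81 + (dz/dθ)^2) dθ,
so the Lagrangian is L = sqrt(81 + z'^2).
L depends on z' only, not on z or θ, so ∂L/∂z = 0 and
    ∂L/∂z' = z' / sqrt(81 + z'^2).
The Euler-Lagrange equation gives
    d/dθ( z' / sqrt(81 + z'^2) ) = 0,
so z' is constant. Integrating once:
    z(θ) = a θ + b,
a helix on the cylinder (a straight line when the cylinder is unrolled). The constants a, b are determined by the endpoint conditions.
With endpoint conditions z(0) = -5 and z(π/2) = 12: from z(0) = b we get b = -5, and a·π/2 + -5 = 12 gives a = 34/π, so
    z(θ) = (34/π) θ − 5.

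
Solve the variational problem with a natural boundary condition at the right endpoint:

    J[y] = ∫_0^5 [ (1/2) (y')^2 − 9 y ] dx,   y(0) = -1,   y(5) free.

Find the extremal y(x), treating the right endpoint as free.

The Lagrangian L = (1/2) (y')^2 − 9 y gives
    ∂L/∂y = −9,   ∂L/∂y' = y'.
Euler-Lagrange: d/dx(y') − (−9) = 0, i.e. y'' + 9 = 0, so
    y(x) = −(9/2) x^2 + C1 x + C2.
Fixed left endpoint y(0) = -1 ⇒ C2 = -1.
The right endpoint x = 5 is free, so the natural (transversality) condition is ∂L/∂y' |_{x=5} = 0, i.e. y'(5) = 0.
Compute y'(x) = −9 x + C1, so y'(5) = −45 + C1 = 0 ⇒ C1 = 45.
Therefore the extremal is
    y(x) = −(9/2) x^2 + 45 x − 1.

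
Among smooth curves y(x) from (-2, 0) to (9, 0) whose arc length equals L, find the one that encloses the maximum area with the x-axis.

Set up the augmented Lagrangian using a multiplier λ for the length constraint:
    F(y, y') = y − λ sqrt(1 + y'^2).
F has no explicit x dependence, so the Beltrami identity yields a first integral
    F − y' ∂F/∂y' = C.
Compute ∂F/∂y' = −λ y' / sqrt(1 + y'^2). Then
    y − λ sqrt(1 + y'^2) + λ y'^2 / sqrt(1 + y'^2) = C
    ⇒  y − λ / sqrt(1 + y'^2) = C.
Solving for y' and integrating gives
    (x − a)^2 + (y − b)^2 = λ^2,
a circular arc of radius λ. The constants a, b are determined by the endpoint conditions y(-2) = y(9) = 0, and λ is fixed implicitly by the length constraint
    ∫_{-2}^{9} sqrt(1 + y'^2) dx = L.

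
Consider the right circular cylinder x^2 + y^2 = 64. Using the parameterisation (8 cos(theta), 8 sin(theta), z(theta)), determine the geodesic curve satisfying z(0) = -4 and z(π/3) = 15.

Parameterise the cylinder of radius R = 8 as
    r(θ) = (8 cos θ, 8 sin θ, z(θ)).
The arc-length element is
    ds = sqrt(64 + (dz/dθ)^2) dθ,
so the Lagrangian is L = sqrt(64 + z'^2).
L depends on z' only, not on z or θ, so ∂L/∂z = 0 and
    ∂L/∂z' = z' / sqrt(64 + z'^2).
The Euler-Lagrange equation gives
    d/dθ( z' / sqrt(64 + z'^2) ) = 0,
so z' is constant. Integrating once:
    z(θ) = a θ + b,
a helix on the cylinder (a straight line when the cylinder is unrolled). The constants a, b are determined by the endpoint conditions.
With endpoint conditions z(0) = -4 and z(π/3) = 15: from z(0) = b we get b = -4, and a·π/3 + -4 = 15 gives a = 57/π, so
    z(θ) = (57/π) θ − 4.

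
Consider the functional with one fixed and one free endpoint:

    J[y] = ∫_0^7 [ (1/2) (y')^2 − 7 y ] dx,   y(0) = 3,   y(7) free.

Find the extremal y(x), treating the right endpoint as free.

The Lagrangian L = (1/2) (y')^2 − 7 y gives
    ∂L/∂y = −7,   ∂L/∂y' = y'.
Euler-Lagrange: d/dx(y') − (−7) = 0, i.e. y'' + 7 = 0, so
    y(x) = −(7/2) x^2 + C1 x + C2.
Fixed left endpoint y(0) = 3 ⇒ C2 = 3.
The right endpoint x = 7 is free, so the natural (transversality) condition is ∂L/∂y' |_{x=7} = 0, i.e. y'(7) = 0.
Compute y'(x) = −7 x + C1, so y'(7) = −49 + C1 = 0 ⇒ C1 = 49.
Therefore the extremal is
    y(x) = −(7/2) x^2 + 49 x + 3.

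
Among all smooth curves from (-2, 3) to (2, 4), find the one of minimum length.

Arc-length functional: J[y] = ∫ sqrt(1 + (y')^2) dx.
Lagrangian L = sqrt(1 + (y')^2) has no explicit y dependence, so ∂L/∂y = 0 and the Euler-Lagrange equation gives
    d/dx( y' / sqrt(1 + (y')^2) ) = 0  ⇒  y' / sqrt(1 + (y')^2) = const.
Hence y' is constant, so y(x) is affine.
Fitting the endpoints (-2, 3) and (2, 4):
    slope m = (4 − 3) / (2 − (-2)) = 1/4,
    intercept c = 3 − m·(-2) = 7/2.
Extremal: y(x) = (1/4) x + 7/2.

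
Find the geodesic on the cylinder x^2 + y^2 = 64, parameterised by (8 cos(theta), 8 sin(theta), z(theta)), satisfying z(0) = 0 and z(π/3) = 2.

Parameterise the cylinder of radius R = 8 as
    r(θ) = (8 cos θ, 8 sin θ, z(θ)).
The arc-length element is
    ds = sqrt(64 + (dz/dθ)^2) dθ,
so the Lagrangian is L = sqrt(64 + z'^2).
L depends on z' only, not on z or θ, so ∂L/∂z = 0 and
    ∂L/∂z' = z' / sqrt(64 + z'^2).
The Euler-Lagrange equation gives
    d/dθ( z' / sqrt(64 + z'^2) ) = 0,
so z' is constant. Integrating once:
    z(θ) = a θ + b,
a helix on the cylinder (a straight line when the cylinder is unrolled). The constants a, b are determined by the endpoint conditions.
With endpoint conditions z(0) = 0 and z(π/3) = 2: from z(0) = b we get b = 0, and a·π/3 + 0 = 2 gives a = 6/π, so
    z(θ) = (6/π) θ.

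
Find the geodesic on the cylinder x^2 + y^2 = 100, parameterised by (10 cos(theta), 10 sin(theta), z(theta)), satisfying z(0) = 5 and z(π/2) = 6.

Parameterise the cylinder of radius R = 10 as
    r(θ) = (10 cos θ, 10 sin θ, z(θ)).
The arc-length element is
    ds = sqrt(100 + (dz/dθ)^2) dθ,
so the Lagrangian is L = sqrt(100 + z'^2).
L depends on z' only, not on z or θ, so ∂L/∂z = 0 and
    ∂L/∂z' = z' / sqrt(100 + z'^2).
The Euler-Lagrange equation gives
    d/dθ( z' / sqrt(100 + z'^2) ) = 0,
so z' is constant. Integrating once:
    z(θ) = a θ + b,
a helix on the cylinder (a straight line when the cylinder is unrolled). The constants a, b are determined by the endpoint conditions.
With endpoint conditions z(0) = 5 and z(π/2) = 6: from z(0) = b we get b = 5, and a·π/2 + 5 = 6 gives a = 2/π, so
    z(θ) = (2/π) θ + 5.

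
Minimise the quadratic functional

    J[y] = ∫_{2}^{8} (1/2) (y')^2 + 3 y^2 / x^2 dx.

The Lagrangian is L = (1/2) (y')^2 + 3 y^2 / x^2.
Compute ∂L/∂y = 6y/x^2, ∂L/∂y' = y'.
The Euler-Lagrange equation d/dx(∂L/∂y') − ∂L/∂y = 0 reduces to
    y'' − 6/x^2 · y = 0  (x > 0).
Its general solution is
    y(x) = A x^3 + B x^(-2),
with A, B fixed by the endpoint conditions.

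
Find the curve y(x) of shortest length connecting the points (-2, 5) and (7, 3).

Arc-length functional: J[y] = ∫ sqrt(1 + (y')^2) dx.
Lagrangian L = sqrt(1 + (y')^2) has no explicit y dependence, so ∂L/∂y = 0 and the Euler-Lagrange equation gives
    d/dx( y' / sqrt(1 + (y')^2) ) = 0  ⇒  y' / sqrt(1 + (y')^2) = const.
Hence y' is constant, so y(x) is affine.
Fitting the endpoints (-2, 5) and (7, 3):
    slope m = (3 − 5) / (7 − (-2)) = -2/9,
    intercept c = 5 − m·(-2) = 41/9.
Extremal: y(x) = (-2/9) x + 41/9.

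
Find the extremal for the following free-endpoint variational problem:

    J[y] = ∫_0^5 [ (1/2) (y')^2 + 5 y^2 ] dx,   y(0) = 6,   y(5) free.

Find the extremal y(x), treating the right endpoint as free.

The Lagrangian L = (1/2) (y')^2 + 5 y^2 gives
    ∂L/∂y = 10 y,   ∂L/∂y' = y'.
Euler-Lagrange: y'' − 10 y = 0.
With k = sqrt(10), the general solution is
    y(x) = A cosh(sqrt(10) x) + B sinh(sqrt(10) x).
Fixed left endpoint y(0) = 6 ⇒ A = 6.
The right endpoint x = 5 is free, so the natural (transversality) condition is ∂L/∂y' |_{x=5} = 0, i.e. y'(5) = 0.
Compute y'(x) = A k sinh(k x) + B k cosh(k x), so
    y'(5) = A k sinh(k·5) + B k cosh(k·5) = 0
    ⇒ B = −A tanh(k·5) = − 6 tanh(sqrt(10)·5).
Therefore the extremal is
    y(x) = 6 cosh(sqrt(10) x) − 6 tanh(sqrt(10)·5) sinh(sqrt(10) x).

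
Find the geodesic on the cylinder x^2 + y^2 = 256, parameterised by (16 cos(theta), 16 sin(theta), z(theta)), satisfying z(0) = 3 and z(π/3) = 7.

Parameterise the cylinder of radius R = 16 as
    r(θ) = (16 cos θ, 16 sin θ, z(θ)).
The arc-length element is
    ds = sqrt(256 + (dz/dθ)^2) dθ,
so the Lagrangian is L = sqrt(256 + z'^2).
L depends on z' only, not on z or θ, so ∂L/∂z = 0 and
    ∂L/∂z' = z' / sqrt(256 + z'^2).
The Euler-Lagrange equation gives
    d/dθ( z' / sqrt(256 + z'^2) ) = 0,
so z' is constant. Integrating once:
    z(θ) = a θ + b,
a helix on the cylinder (a straight line when the cylinder is unrolled). The constants a, b are determined by the endpoint conditions.
With endpoint conditions z(0) = 3 and z(π/3) = 7: from z(0) = b we get b = 3, and a·π/3 + 3 = 7 gives a = 12/π, so
    z(θ) = (12/π) θ + 3.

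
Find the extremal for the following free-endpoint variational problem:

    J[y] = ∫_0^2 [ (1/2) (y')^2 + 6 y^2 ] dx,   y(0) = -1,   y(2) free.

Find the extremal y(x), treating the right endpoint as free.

The Lagrangian L = (1/2) (y')^2 + 6 y^2 gives
    ∂L/∂y = 12 y,   ∂L/∂y' = y'.
Euler-Lagrange: y'' − 12 y = 0.
With k = sqrt(12), the general solution is
    y(x) = A cosh(sqrt(12) x) + B sinh(sqrt(12) x).
Fixed left endpoint y(0) = -1 ⇒ A = -1.
The right endpoint x = 2 is free, so the natural (transversality) condition is ∂L/∂y' |_{x=2} = 0, i.e. y'(2) = 0.
Compute y'(x) = A k sinh(k x) + B k cosh(k x), so
    y'(2) = A k sinh(k·2) + B k cosh(k·2) = 0
    ⇒ B = −A tanh(k·2) = tanh(sqrt(12)·2).
Therefore the extremal is
    y(x) = −cosh(sqrt(12) x) + tanh(sqrt(12)·2) sinh(sqrt(12) x).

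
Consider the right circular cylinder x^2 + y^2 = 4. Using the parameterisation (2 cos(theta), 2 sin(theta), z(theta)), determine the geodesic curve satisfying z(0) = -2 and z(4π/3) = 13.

Parameterise the cylinder of radius R = 2 as
    r(θ) = (2 cos θ, 2 sin θ, z(θ)).
The arc-length element is
    ds = sqrt(4 + (dz/dθ)^2) dθ,
so the Lagrangian is L = sqrt(4 + z'^2).
L depends on z' only, not on z or θ, so ∂L/∂z = 0 and
    ∂L/∂z' = z' / sqrt(4 + z'^2).
The Euler-Lagrange equation gives
    d/dθ( z' / sqrt(4 + z'^2) ) = 0,
so z' is constant. Integrating once:
    z(θ) = a θ + b,
a helix on the cylinder (a straight line when the cylinder is unrolled). The constants a, b are determined by the endpoint conditions.
With endpoint conditions z(0) = -2 and z(4π/3) = 13: from z(0) = b we get b = -2, and a·4π/3 + -2 = 13 gives a = 45/(4π), so
    z(θ) = (45/(4π)) θ − 2.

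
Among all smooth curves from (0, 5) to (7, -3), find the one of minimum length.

Arc-length functional: J[y] = ∫ sqrt(1 + (y')^2) dx.
Lagrangian L = sqrt(1 + (y')^2) has no explicit y dependence, so ∂L/∂y = 0 and the Euler-Lagrange equation gives
    d/dx( y' / sqrt(1 + (y')^2) ) = 0  ⇒  y' / sqrt(1 + (y')^2) = const.
Hence y' is constant, so y(x) is affine.
Fitting the endpoints (0, 5) and (7, -3):
    slope m = ((-3) − 5) / (7 − 0) = -8/7,
    intercept c = 5 − m·0 = 5.
Extremal: y(x) = (-8/7) x + 5.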